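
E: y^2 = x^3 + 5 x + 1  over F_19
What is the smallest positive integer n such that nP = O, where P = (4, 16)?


Compute successive multiples of P until we hit O:
  1P = (4, 16)
  2P = (3, 10)
  3P = (10, 5)
  4P = (11, 0)
  5P = (10, 14)
  6P = (3, 9)
  7P = (4, 3)
  8P = O

ord(P) = 8


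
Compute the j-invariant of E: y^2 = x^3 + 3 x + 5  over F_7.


Delta = -16(4 a^3 + 27 b^2) mod 7 = 2
-1728 * (4 a)^3 = -1728 * (4*3)^3 mod 7 = 6
j = 6 * 2^(-1) mod 7 = 3

j = 3 (mod 7)


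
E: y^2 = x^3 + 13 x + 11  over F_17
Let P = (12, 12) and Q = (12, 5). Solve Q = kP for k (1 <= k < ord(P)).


Enumerate multiples of P until we hit Q = (12, 5):
  1P = (12, 12)
  2P = (14, 9)
  3P = (6, 13)
  4P = (8, 10)
  5P = (10, 6)
  6P = (4, 12)
  7P = (1, 5)
  8P = (3, 3)
  9P = (3, 14)
  10P = (1, 12)
  11P = (4, 5)
  12P = (10, 11)
  13P = (8, 7)
  14P = (6, 4)
  15P = (14, 8)
  16P = (12, 5)
Match found at i = 16.

k = 16


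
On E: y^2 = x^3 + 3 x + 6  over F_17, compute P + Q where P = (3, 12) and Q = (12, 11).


P != Q, so use the chord formula.
s = (y2 - y1) / (x2 - x1) = (16) / (9) mod 17 = 15
x3 = s^2 - x1 - x2 mod 17 = 15^2 - 3 - 12 = 6
y3 = s (x1 - x3) - y1 mod 17 = 15 * (3 - 6) - 12 = 11

P + Q = (6, 11)


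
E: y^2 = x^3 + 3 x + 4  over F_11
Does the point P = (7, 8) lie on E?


Check whether y^2 = x^3 + 3 x + 4 (mod 11) for (x, y) = (7, 8).
LHS: y^2 = 8^2 mod 11 = 9
RHS: x^3 + 3 x + 4 = 7^3 + 3*7 + 4 mod 11 = 5
LHS != RHS

No, not on the curve


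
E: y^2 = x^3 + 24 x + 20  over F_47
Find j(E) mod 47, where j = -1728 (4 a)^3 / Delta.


Delta = -16(4 a^3 + 27 b^2) mod 47 = 11
-1728 * (4 a)^3 = -1728 * (4*24)^3 mod 47 = 41
j = 41 * 11^(-1) mod 47 = 8

j = 8 (mod 47)


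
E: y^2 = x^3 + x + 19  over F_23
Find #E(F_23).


For each x in F_23, count y with y^2 = x^3 + 1 x + 19 mod 23:
  x = 2: RHS = 6, y in [11, 12]  -> 2 point(s)
  x = 3: RHS = 3, y in [7, 16]  -> 2 point(s)
  x = 4: RHS = 18, y in [8, 15]  -> 2 point(s)
  x = 7: RHS = 1, y in [1, 22]  -> 2 point(s)
  x = 11: RHS = 4, y in [2, 21]  -> 2 point(s)
  x = 17: RHS = 4, y in [2, 21]  -> 2 point(s)
  x = 18: RHS = 4, y in [2, 21]  -> 2 point(s)
  x = 20: RHS = 12, y in [9, 14]  -> 2 point(s)
  x = 21: RHS = 9, y in [3, 20]  -> 2 point(s)
Affine points: 18. Add the point at infinity: total = 19.

#E(F_23) = 19


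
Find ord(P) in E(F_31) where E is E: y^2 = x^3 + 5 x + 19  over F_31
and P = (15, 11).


Compute successive multiples of P until we hit O:
  1P = (15, 11)
  2P = (11, 14)
  3P = (23, 26)
  4P = (28, 15)
  5P = (29, 30)
  6P = (20, 11)
  7P = (27, 20)
  8P = (7, 26)
  ... (continuing to 37P)
  37P = O

ord(P) = 37


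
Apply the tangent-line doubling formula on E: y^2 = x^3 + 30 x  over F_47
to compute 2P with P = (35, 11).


Doubling: s = (3 x1^2 + a) / (2 y1)
s = (3*35^2 + 30) / (2*11) mod 47 = 21
x3 = s^2 - 2 x1 mod 47 = 21^2 - 2*35 = 42
y3 = s (x1 - x3) - y1 mod 47 = 21 * (35 - 42) - 11 = 30

2P = (42, 30)


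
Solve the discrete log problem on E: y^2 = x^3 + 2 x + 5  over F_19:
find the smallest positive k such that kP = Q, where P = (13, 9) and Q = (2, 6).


Enumerate multiples of P until we hit Q = (2, 6):
  1P = (13, 9)
  2P = (9, 7)
  3P = (2, 6)
Match found at i = 3.

k = 3


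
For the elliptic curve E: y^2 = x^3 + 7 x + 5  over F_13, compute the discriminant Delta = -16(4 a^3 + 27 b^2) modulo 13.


4 a^3 + 27 b^2 = 4*7^3 + 27*5^2 = 1372 + 675 = 2047
Delta = -16 * (2047) = -32752
Delta mod 13 = 8

Delta = 8 (mod 13)


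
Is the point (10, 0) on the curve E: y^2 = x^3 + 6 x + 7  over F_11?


Check whether y^2 = x^3 + 6 x + 7 (mod 11) for (x, y) = (10, 0).
LHS: y^2 = 0^2 mod 11 = 0
RHS: x^3 + 6 x + 7 = 10^3 + 6*10 + 7 mod 11 = 0
LHS = RHS

Yes, on the curve


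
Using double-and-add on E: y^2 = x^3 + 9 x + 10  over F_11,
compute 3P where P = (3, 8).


k = 3 = 11_2 (binary, LSB first: 11)
Double-and-add from P = (3, 8):
  bit 0 = 1: acc = O + (3, 8) = (3, 8)
  bit 1 = 1: acc = (3, 8) + (8, 0) = (3, 3)

3P = (3, 3)


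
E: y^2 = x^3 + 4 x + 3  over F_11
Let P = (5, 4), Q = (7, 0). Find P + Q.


P != Q, so use the chord formula.
s = (y2 - y1) / (x2 - x1) = (7) / (2) mod 11 = 9
x3 = s^2 - x1 - x2 mod 11 = 9^2 - 5 - 7 = 3
y3 = s (x1 - x3) - y1 mod 11 = 9 * (5 - 3) - 4 = 3

P + Q = (3, 3)


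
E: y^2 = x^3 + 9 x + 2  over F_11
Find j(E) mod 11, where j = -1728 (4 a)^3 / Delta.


Delta = -16(4 a^3 + 27 b^2) mod 11 = 5
-1728 * (4 a)^3 = -1728 * (4*9)^3 mod 11 = 6
j = 6 * 5^(-1) mod 11 = 10

j = 10 (mod 11)


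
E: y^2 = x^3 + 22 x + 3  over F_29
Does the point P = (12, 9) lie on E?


Check whether y^2 = x^3 + 22 x + 3 (mod 29) for (x, y) = (12, 9).
LHS: y^2 = 9^2 mod 29 = 23
RHS: x^3 + 22 x + 3 = 12^3 + 22*12 + 3 mod 29 = 23
LHS = RHS

Yes, on the curve


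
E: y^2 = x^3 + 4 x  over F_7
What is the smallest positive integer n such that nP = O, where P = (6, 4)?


Compute successive multiples of P until we hit O:
  1P = (6, 4)
  2P = (2, 3)
  3P = (3, 2)
  4P = (0, 0)
  5P = (3, 5)
  6P = (2, 4)
  7P = (6, 3)
  8P = O

ord(P) = 8


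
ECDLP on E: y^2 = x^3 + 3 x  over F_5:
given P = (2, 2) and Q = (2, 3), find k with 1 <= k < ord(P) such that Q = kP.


Enumerate multiples of P until we hit Q = (2, 3):
  1P = (2, 2)
  2P = (1, 3)
  3P = (3, 4)
  4P = (4, 4)
  5P = (0, 0)
  6P = (4, 1)
  7P = (3, 1)
  8P = (1, 2)
  9P = (2, 3)
Match found at i = 9.

k = 9


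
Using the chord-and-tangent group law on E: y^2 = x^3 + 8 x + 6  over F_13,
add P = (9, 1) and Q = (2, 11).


P != Q, so use the chord formula.
s = (y2 - y1) / (x2 - x1) = (10) / (6) mod 13 = 6
x3 = s^2 - x1 - x2 mod 13 = 6^2 - 9 - 2 = 12
y3 = s (x1 - x3) - y1 mod 13 = 6 * (9 - 12) - 1 = 7

P + Q = (12, 7)


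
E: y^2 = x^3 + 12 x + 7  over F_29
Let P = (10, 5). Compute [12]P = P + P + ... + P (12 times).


k = 12 = 1100_2 (binary, LSB first: 0011)
Double-and-add from P = (10, 5):
  bit 0 = 0: acc unchanged = O
  bit 1 = 0: acc unchanged = O
  bit 2 = 1: acc = O + (8, 8) = (8, 8)
  bit 3 = 1: acc = (8, 8) + (7, 12) = (1, 22)

12P = (1, 22)


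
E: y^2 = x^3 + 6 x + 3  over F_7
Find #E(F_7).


For each x in F_7, count y with y^2 = x^3 + 6 x + 3 mod 7:
  x = 2: RHS = 2, y in [3, 4]  -> 2 point(s)
  x = 4: RHS = 0, y in [0]  -> 1 point(s)
  x = 5: RHS = 4, y in [2, 5]  -> 2 point(s)
Affine points: 5. Add the point at infinity: total = 6.

#E(F_7) = 6


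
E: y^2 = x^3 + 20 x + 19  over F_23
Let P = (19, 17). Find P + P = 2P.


Doubling: s = (3 x1^2 + a) / (2 y1)
s = (3*19^2 + 20) / (2*17) mod 23 = 2
x3 = s^2 - 2 x1 mod 23 = 2^2 - 2*19 = 12
y3 = s (x1 - x3) - y1 mod 23 = 2 * (19 - 12) - 17 = 20

2P = (12, 20)


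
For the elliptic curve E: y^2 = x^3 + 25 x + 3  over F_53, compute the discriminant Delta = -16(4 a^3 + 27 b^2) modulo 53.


4 a^3 + 27 b^2 = 4*25^3 + 27*3^2 = 62500 + 243 = 62743
Delta = -16 * (62743) = -1003888
Delta mod 53 = 38

Delta = 38 (mod 53)


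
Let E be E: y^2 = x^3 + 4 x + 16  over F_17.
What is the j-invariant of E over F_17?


Delta = -16(4 a^3 + 27 b^2) mod 17 = 11
-1728 * (4 a)^3 = -1728 * (4*4)^3 mod 17 = 11
j = 11 * 11^(-1) mod 17 = 1

j = 1 (mod 17)


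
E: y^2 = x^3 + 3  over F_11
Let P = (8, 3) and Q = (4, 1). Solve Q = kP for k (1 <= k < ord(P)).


Enumerate multiples of P until we hit Q = (4, 1):
  1P = (8, 3)
  2P = (7, 7)
  3P = (1, 2)
  4P = (0, 6)
  5P = (4, 1)
Match found at i = 5.

k = 5


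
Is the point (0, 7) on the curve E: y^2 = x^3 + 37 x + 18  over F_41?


Check whether y^2 = x^3 + 37 x + 18 (mod 41) for (x, y) = (0, 7).
LHS: y^2 = 7^2 mod 41 = 8
RHS: x^3 + 37 x + 18 = 0^3 + 37*0 + 18 mod 41 = 18
LHS != RHS

No, not on the curve


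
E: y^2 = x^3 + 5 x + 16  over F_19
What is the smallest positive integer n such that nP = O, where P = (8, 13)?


Compute successive multiples of P until we hit O:
  1P = (8, 13)
  2P = (4, 10)
  3P = (4, 9)
  4P = (8, 6)
  5P = O

ord(P) = 5


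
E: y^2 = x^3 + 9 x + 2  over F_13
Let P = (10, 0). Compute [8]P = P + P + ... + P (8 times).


k = 8 = 1000_2 (binary, LSB first: 0001)
Double-and-add from P = (10, 0):
  bit 0 = 0: acc unchanged = O
  bit 1 = 0: acc unchanged = O
  bit 2 = 0: acc unchanged = O
  bit 3 = 1: acc = O + O = O

8P = O


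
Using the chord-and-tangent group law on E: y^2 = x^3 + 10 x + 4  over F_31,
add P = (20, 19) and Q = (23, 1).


P != Q, so use the chord formula.
s = (y2 - y1) / (x2 - x1) = (13) / (3) mod 31 = 25
x3 = s^2 - x1 - x2 mod 31 = 25^2 - 20 - 23 = 24
y3 = s (x1 - x3) - y1 mod 31 = 25 * (20 - 24) - 19 = 5

P + Q = (24, 5)


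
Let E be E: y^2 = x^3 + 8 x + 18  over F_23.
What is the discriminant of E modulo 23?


4 a^3 + 27 b^2 = 4*8^3 + 27*18^2 = 2048 + 8748 = 10796
Delta = -16 * (10796) = -172736
Delta mod 23 = 17

Delta = 17 (mod 23)


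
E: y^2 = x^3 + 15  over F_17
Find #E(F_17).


For each x in F_17, count y with y^2 = x^3 + 0 x + 15 mod 17:
  x = 0: RHS = 15, y in [7, 10]  -> 2 point(s)
  x = 1: RHS = 16, y in [4, 13]  -> 2 point(s)
  x = 3: RHS = 8, y in [5, 12]  -> 2 point(s)
  x = 5: RHS = 4, y in [2, 15]  -> 2 point(s)
  x = 7: RHS = 1, y in [1, 16]  -> 2 point(s)
  x = 8: RHS = 0, y in [0]  -> 1 point(s)
  x = 9: RHS = 13, y in [8, 9]  -> 2 point(s)
  x = 12: RHS = 9, y in [3, 14]  -> 2 point(s)
  x = 13: RHS = 2, y in [6, 11]  -> 2 point(s)
Affine points: 17. Add the point at infinity: total = 18.

#E(F_17) = 18


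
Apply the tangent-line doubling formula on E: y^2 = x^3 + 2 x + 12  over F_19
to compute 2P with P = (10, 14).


Doubling: s = (3 x1^2 + a) / (2 y1)
s = (3*10^2 + 2) / (2*14) mod 19 = 4
x3 = s^2 - 2 x1 mod 19 = 4^2 - 2*10 = 15
y3 = s (x1 - x3) - y1 mod 19 = 4 * (10 - 15) - 14 = 4

2P = (15, 4)


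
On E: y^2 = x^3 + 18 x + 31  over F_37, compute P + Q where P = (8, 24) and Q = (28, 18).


P != Q, so use the chord formula.
s = (y2 - y1) / (x2 - x1) = (31) / (20) mod 37 = 33
x3 = s^2 - x1 - x2 mod 37 = 33^2 - 8 - 28 = 17
y3 = s (x1 - x3) - y1 mod 37 = 33 * (8 - 17) - 24 = 12

P + Q = (17, 12)


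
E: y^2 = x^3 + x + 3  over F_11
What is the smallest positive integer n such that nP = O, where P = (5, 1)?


Compute successive multiples of P until we hit O:
  1P = (5, 1)
  2P = (4, 4)
  3P = (0, 6)
  4P = (7, 1)
  5P = (10, 10)
  6P = (1, 4)
  7P = (9, 2)
  8P = (6, 7)
  ... (continuing to 18P)
  18P = O

ord(P) = 18


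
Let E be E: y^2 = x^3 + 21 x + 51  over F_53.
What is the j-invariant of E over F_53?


Delta = -16(4 a^3 + 27 b^2) mod 53 = 16
-1728 * (4 a)^3 = -1728 * (4*21)^3 mod 53 = 52
j = 52 * 16^(-1) mod 53 = 43

j = 43 (mod 53)


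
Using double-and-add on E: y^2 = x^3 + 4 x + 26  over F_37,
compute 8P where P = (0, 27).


k = 8 = 1000_2 (binary, LSB first: 0001)
Double-and-add from P = (0, 27):
  bit 0 = 0: acc unchanged = O
  bit 1 = 0: acc unchanged = O
  bit 2 = 0: acc unchanged = O
  bit 3 = 1: acc = O + (30, 32) = (30, 32)

8P = (30, 32)


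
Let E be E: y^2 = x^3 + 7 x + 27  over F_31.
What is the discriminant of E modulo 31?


4 a^3 + 27 b^2 = 4*7^3 + 27*27^2 = 1372 + 19683 = 21055
Delta = -16 * (21055) = -336880
Delta mod 31 = 28

Delta = 28 (mod 31)


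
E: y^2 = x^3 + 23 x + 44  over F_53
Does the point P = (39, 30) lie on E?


Check whether y^2 = x^3 + 23 x + 44 (mod 53) for (x, y) = (39, 30).
LHS: y^2 = 30^2 mod 53 = 52
RHS: x^3 + 23 x + 44 = 39^3 + 23*39 + 44 mod 53 = 52
LHS = RHS

Yes, on the curve


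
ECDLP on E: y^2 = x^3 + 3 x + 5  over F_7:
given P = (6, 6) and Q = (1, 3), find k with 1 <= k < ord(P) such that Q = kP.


Enumerate multiples of P until we hit Q = (1, 3):
  1P = (6, 6)
  2P = (4, 2)
  3P = (1, 4)
  4P = (1, 3)
Match found at i = 4.

k = 4


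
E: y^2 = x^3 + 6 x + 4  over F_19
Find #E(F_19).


For each x in F_19, count y with y^2 = x^3 + 6 x + 4 mod 19:
  x = 0: RHS = 4, y in [2, 17]  -> 2 point(s)
  x = 1: RHS = 11, y in [7, 12]  -> 2 point(s)
  x = 2: RHS = 5, y in [9, 10]  -> 2 point(s)
  x = 3: RHS = 11, y in [7, 12]  -> 2 point(s)
  x = 4: RHS = 16, y in [4, 15]  -> 2 point(s)
  x = 5: RHS = 7, y in [8, 11]  -> 2 point(s)
  x = 6: RHS = 9, y in [3, 16]  -> 2 point(s)
  x = 7: RHS = 9, y in [3, 16]  -> 2 point(s)
  x = 10: RHS = 0, y in [0]  -> 1 point(s)
  x = 14: RHS = 1, y in [1, 18]  -> 2 point(s)
  x = 15: RHS = 11, y in [7, 12]  -> 2 point(s)
  x = 16: RHS = 16, y in [4, 15]  -> 2 point(s)
  x = 18: RHS = 16, y in [4, 15]  -> 2 point(s)
Affine points: 25. Add the point at infinity: total = 26.

#E(F_19) = 26


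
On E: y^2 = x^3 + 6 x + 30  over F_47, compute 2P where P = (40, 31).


Doubling: s = (3 x1^2 + a) / (2 y1)
s = (3*40^2 + 6) / (2*31) mod 47 = 29
x3 = s^2 - 2 x1 mod 47 = 29^2 - 2*40 = 9
y3 = s (x1 - x3) - y1 mod 47 = 29 * (40 - 9) - 31 = 22

2P = (9, 22)


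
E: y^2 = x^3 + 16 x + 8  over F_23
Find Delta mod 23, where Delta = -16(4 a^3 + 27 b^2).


4 a^3 + 27 b^2 = 4*16^3 + 27*8^2 = 16384 + 1728 = 18112
Delta = -16 * (18112) = -289792
Delta mod 23 = 8

Delta = 8 (mod 23)


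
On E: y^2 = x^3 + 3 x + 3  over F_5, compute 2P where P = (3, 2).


Doubling: s = (3 x1^2 + a) / (2 y1)
s = (3*3^2 + 3) / (2*2) mod 5 = 0
x3 = s^2 - 2 x1 mod 5 = 0^2 - 2*3 = 4
y3 = s (x1 - x3) - y1 mod 5 = 0 * (3 - 4) - 2 = 3

2P = (4, 3)


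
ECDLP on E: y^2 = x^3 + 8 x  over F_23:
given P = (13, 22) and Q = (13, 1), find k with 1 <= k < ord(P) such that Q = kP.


Enumerate multiples of P until we hit Q = (13, 1):
  1P = (13, 22)
  2P = (0, 0)
  3P = (13, 1)
Match found at i = 3.

k = 3


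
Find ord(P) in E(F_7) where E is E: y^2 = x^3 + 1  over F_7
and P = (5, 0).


Compute successive multiples of P until we hit O:
  1P = (5, 0)
  2P = O

ord(P) = 2


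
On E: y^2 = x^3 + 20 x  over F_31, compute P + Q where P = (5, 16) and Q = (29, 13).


P != Q, so use the chord formula.
s = (y2 - y1) / (x2 - x1) = (28) / (24) mod 31 = 27
x3 = s^2 - x1 - x2 mod 31 = 27^2 - 5 - 29 = 13
y3 = s (x1 - x3) - y1 mod 31 = 27 * (5 - 13) - 16 = 16

P + Q = (13, 16)


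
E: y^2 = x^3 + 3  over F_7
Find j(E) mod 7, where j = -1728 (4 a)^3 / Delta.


Delta = -16(4 a^3 + 27 b^2) mod 7 = 4
-1728 * (4 a)^3 = -1728 * (4*0)^3 mod 7 = 0
j = 0 * 4^(-1) mod 7 = 0

j = 0 (mod 7)


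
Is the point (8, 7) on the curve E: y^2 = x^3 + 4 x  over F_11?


Check whether y^2 = x^3 + 4 x + 0 (mod 11) for (x, y) = (8, 7).
LHS: y^2 = 7^2 mod 11 = 5
RHS: x^3 + 4 x + 0 = 8^3 + 4*8 + 0 mod 11 = 5
LHS = RHS

Yes, on the curve


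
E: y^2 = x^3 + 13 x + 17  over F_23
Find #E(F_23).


For each x in F_23, count y with y^2 = x^3 + 13 x + 17 mod 23:
  x = 1: RHS = 8, y in [10, 13]  -> 2 point(s)
  x = 4: RHS = 18, y in [8, 15]  -> 2 point(s)
  x = 5: RHS = 0, y in [0]  -> 1 point(s)
  x = 6: RHS = 12, y in [9, 14]  -> 2 point(s)
  x = 8: RHS = 12, y in [9, 14]  -> 2 point(s)
  x = 9: RHS = 12, y in [9, 14]  -> 2 point(s)
  x = 19: RHS = 16, y in [4, 19]  -> 2 point(s)
  x = 21: RHS = 6, y in [11, 12]  -> 2 point(s)
  x = 22: RHS = 3, y in [7, 16]  -> 2 point(s)
Affine points: 17. Add the point at infinity: total = 18.

#E(F_23) = 18


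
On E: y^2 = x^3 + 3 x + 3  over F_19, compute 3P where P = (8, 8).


k = 3 = 11_2 (binary, LSB first: 11)
Double-and-add from P = (8, 8):
  bit 0 = 1: acc = O + (8, 8) = (8, 8)
  bit 1 = 1: acc = (8, 8) + (10, 8) = (1, 11)

3P = (1, 11)


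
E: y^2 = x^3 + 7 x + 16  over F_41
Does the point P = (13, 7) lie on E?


Check whether y^2 = x^3 + 7 x + 16 (mod 41) for (x, y) = (13, 7).
LHS: y^2 = 7^2 mod 41 = 8
RHS: x^3 + 7 x + 16 = 13^3 + 7*13 + 16 mod 41 = 8
LHS = RHS

Yes, on the curve


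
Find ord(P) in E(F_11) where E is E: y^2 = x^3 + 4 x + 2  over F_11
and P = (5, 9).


Compute successive multiples of P until we hit O:
  1P = (5, 9)
  2P = (4, 7)
  3P = (6, 0)
  4P = (4, 4)
  5P = (5, 2)
  6P = O

ord(P) = 6


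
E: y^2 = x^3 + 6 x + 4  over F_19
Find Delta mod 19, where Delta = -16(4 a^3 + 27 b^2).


4 a^3 + 27 b^2 = 4*6^3 + 27*4^2 = 864 + 432 = 1296
Delta = -16 * (1296) = -20736
Delta mod 19 = 12

Delta = 12 (mod 19)


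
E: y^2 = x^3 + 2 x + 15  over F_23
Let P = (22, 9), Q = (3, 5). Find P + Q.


P != Q, so use the chord formula.
s = (y2 - y1) / (x2 - x1) = (19) / (4) mod 23 = 22
x3 = s^2 - x1 - x2 mod 23 = 22^2 - 22 - 3 = 22
y3 = s (x1 - x3) - y1 mod 23 = 22 * (22 - 22) - 9 = 14

P + Q = (22, 14)


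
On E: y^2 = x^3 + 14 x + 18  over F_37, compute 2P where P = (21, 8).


Doubling: s = (3 x1^2 + a) / (2 y1)
s = (3*21^2 + 14) / (2*8) mod 37 = 35
x3 = s^2 - 2 x1 mod 37 = 35^2 - 2*21 = 36
y3 = s (x1 - x3) - y1 mod 37 = 35 * (21 - 36) - 8 = 22

2P = (36, 22)


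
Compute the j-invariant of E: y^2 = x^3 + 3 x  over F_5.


Delta = -16(4 a^3 + 27 b^2) mod 5 = 2
-1728 * (4 a)^3 = -1728 * (4*3)^3 mod 5 = 1
j = 1 * 2^(-1) mod 5 = 3

j = 3 (mod 5)


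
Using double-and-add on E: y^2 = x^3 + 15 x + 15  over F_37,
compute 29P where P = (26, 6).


k = 29 = 11101_2 (binary, LSB first: 10111)
Double-and-add from P = (26, 6):
  bit 0 = 1: acc = O + (26, 6) = (26, 6)
  bit 1 = 0: acc unchanged = (26, 6)
  bit 2 = 1: acc = (26, 6) + (22, 2) = (27, 30)
  bit 3 = 1: acc = (27, 30) + (29, 30) = (18, 7)
  bit 4 = 1: acc = (18, 7) + (23, 24) = (12, 6)

29P = (12, 6)


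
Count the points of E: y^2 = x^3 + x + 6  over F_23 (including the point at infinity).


For each x in F_23, count y with y^2 = x^3 + 1 x + 6 mod 23:
  x = 0: RHS = 6, y in [11, 12]  -> 2 point(s)
  x = 1: RHS = 8, y in [10, 13]  -> 2 point(s)
  x = 2: RHS = 16, y in [4, 19]  -> 2 point(s)
  x = 3: RHS = 13, y in [6, 17]  -> 2 point(s)
  x = 9: RHS = 8, y in [10, 13]  -> 2 point(s)
  x = 10: RHS = 4, y in [2, 21]  -> 2 point(s)
  x = 13: RHS = 8, y in [10, 13]  -> 2 point(s)
  x = 14: RHS = 4, y in [2, 21]  -> 2 point(s)
  x = 16: RHS = 1, y in [1, 22]  -> 2 point(s)
  x = 22: RHS = 4, y in [2, 21]  -> 2 point(s)
Affine points: 20. Add the point at infinity: total = 21.

#E(F_23) = 21


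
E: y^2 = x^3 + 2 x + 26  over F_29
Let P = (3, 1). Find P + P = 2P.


Doubling: s = (3 x1^2 + a) / (2 y1)
s = (3*3^2 + 2) / (2*1) mod 29 = 0
x3 = s^2 - 2 x1 mod 29 = 0^2 - 2*3 = 23
y3 = s (x1 - x3) - y1 mod 29 = 0 * (3 - 23) - 1 = 28

2P = (23, 28)


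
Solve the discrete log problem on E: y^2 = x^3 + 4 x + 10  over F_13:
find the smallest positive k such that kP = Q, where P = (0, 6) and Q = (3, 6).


Enumerate multiples of P until we hit Q = (3, 6):
  1P = (0, 6)
  2P = (3, 6)
Match found at i = 2.

k = 2


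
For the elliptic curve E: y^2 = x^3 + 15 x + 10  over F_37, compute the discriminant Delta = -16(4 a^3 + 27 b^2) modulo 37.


4 a^3 + 27 b^2 = 4*15^3 + 27*10^2 = 13500 + 2700 = 16200
Delta = -16 * (16200) = -259200
Delta mod 37 = 22

Delta = 22 (mod 37)


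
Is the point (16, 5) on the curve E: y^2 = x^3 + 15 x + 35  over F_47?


Check whether y^2 = x^3 + 15 x + 35 (mod 47) for (x, y) = (16, 5).
LHS: y^2 = 5^2 mod 47 = 25
RHS: x^3 + 15 x + 35 = 16^3 + 15*16 + 35 mod 47 = 0
LHS != RHS

No, not on the curve


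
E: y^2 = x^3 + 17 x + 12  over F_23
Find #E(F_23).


For each x in F_23, count y with y^2 = x^3 + 17 x + 12 mod 23:
  x = 0: RHS = 12, y in [9, 14]  -> 2 point(s)
  x = 2: RHS = 8, y in [10, 13]  -> 2 point(s)
  x = 4: RHS = 6, y in [11, 12]  -> 2 point(s)
  x = 6: RHS = 8, y in [10, 13]  -> 2 point(s)
  x = 8: RHS = 16, y in [4, 19]  -> 2 point(s)
  x = 10: RHS = 9, y in [3, 20]  -> 2 point(s)
  x = 11: RHS = 12, y in [9, 14]  -> 2 point(s)
  x = 12: RHS = 12, y in [9, 14]  -> 2 point(s)
  x = 14: RHS = 4, y in [2, 21]  -> 2 point(s)
  x = 15: RHS = 8, y in [10, 13]  -> 2 point(s)
  x = 17: RHS = 16, y in [4, 19]  -> 2 point(s)
  x = 18: RHS = 9, y in [3, 20]  -> 2 point(s)
  x = 19: RHS = 18, y in [8, 15]  -> 2 point(s)
  x = 20: RHS = 3, y in [7, 16]  -> 2 point(s)
  x = 21: RHS = 16, y in [4, 19]  -> 2 point(s)
Affine points: 30. Add the point at infinity: total = 31.

#E(F_23) = 31


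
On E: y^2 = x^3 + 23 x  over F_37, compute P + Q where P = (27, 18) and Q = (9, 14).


P != Q, so use the chord formula.
s = (y2 - y1) / (x2 - x1) = (33) / (19) mod 37 = 29
x3 = s^2 - x1 - x2 mod 37 = 29^2 - 27 - 9 = 28
y3 = s (x1 - x3) - y1 mod 37 = 29 * (27 - 28) - 18 = 27

P + Q = (28, 27)


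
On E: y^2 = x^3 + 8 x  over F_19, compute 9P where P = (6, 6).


k = 9 = 1001_2 (binary, LSB first: 1001)
Double-and-add from P = (6, 6):
  bit 0 = 1: acc = O + (6, 6) = (6, 6)
  bit 1 = 0: acc unchanged = (6, 6)
  bit 2 = 0: acc unchanged = (6, 6)
  bit 3 = 1: acc = (6, 6) + (16, 14) = (6, 13)

9P = (6, 13)


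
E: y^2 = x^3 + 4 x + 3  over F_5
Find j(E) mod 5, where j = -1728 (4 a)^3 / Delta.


Delta = -16(4 a^3 + 27 b^2) mod 5 = 1
-1728 * (4 a)^3 = -1728 * (4*4)^3 mod 5 = 2
j = 2 * 1^(-1) mod 5 = 2

j = 2 (mod 5)


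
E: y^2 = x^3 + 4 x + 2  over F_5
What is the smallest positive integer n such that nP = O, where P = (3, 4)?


Compute successive multiples of P until we hit O:
  1P = (3, 4)
  2P = (3, 1)
  3P = O

ord(P) = 3


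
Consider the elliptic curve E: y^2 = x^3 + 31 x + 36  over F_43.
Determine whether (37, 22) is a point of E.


Check whether y^2 = x^3 + 31 x + 36 (mod 43) for (x, y) = (37, 22).
LHS: y^2 = 22^2 mod 43 = 11
RHS: x^3 + 31 x + 36 = 37^3 + 31*37 + 36 mod 43 = 21
LHS != RHS

No, not on the curve


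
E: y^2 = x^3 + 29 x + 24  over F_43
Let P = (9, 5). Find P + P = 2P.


Doubling: s = (3 x1^2 + a) / (2 y1)
s = (3*9^2 + 29) / (2*5) mod 43 = 10
x3 = s^2 - 2 x1 mod 43 = 10^2 - 2*9 = 39
y3 = s (x1 - x3) - y1 mod 43 = 10 * (9 - 39) - 5 = 39

2P = (39, 39)


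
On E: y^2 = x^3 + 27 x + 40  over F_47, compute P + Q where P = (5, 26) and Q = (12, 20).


P != Q, so use the chord formula.
s = (y2 - y1) / (x2 - x1) = (41) / (7) mod 47 = 26
x3 = s^2 - x1 - x2 mod 47 = 26^2 - 5 - 12 = 1
y3 = s (x1 - x3) - y1 mod 47 = 26 * (5 - 1) - 26 = 31

P + Q = (1, 31)


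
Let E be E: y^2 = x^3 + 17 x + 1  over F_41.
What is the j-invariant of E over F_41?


Delta = -16(4 a^3 + 27 b^2) mod 41 = 16
-1728 * (4 a)^3 = -1728 * (4*17)^3 mod 41 = 23
j = 23 * 16^(-1) mod 41 = 4

j = 4 (mod 41)


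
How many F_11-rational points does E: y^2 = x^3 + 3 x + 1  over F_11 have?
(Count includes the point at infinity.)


For each x in F_11, count y with y^2 = x^3 + 3 x + 1 mod 11:
  x = 0: RHS = 1, y in [1, 10]  -> 2 point(s)
  x = 1: RHS = 5, y in [4, 7]  -> 2 point(s)
  x = 2: RHS = 4, y in [2, 9]  -> 2 point(s)
  x = 3: RHS = 4, y in [2, 9]  -> 2 point(s)
  x = 4: RHS = 0, y in [0]  -> 1 point(s)
  x = 5: RHS = 9, y in [3, 8]  -> 2 point(s)
  x = 6: RHS = 4, y in [2, 9]  -> 2 point(s)
  x = 8: RHS = 9, y in [3, 8]  -> 2 point(s)
  x = 9: RHS = 9, y in [3, 8]  -> 2 point(s)
Affine points: 17. Add the point at infinity: total = 18.

#E(F_11) = 18


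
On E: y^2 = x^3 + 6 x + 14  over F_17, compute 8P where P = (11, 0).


k = 8 = 1000_2 (binary, LSB first: 0001)
Double-and-add from P = (11, 0):
  bit 0 = 0: acc unchanged = O
  bit 1 = 0: acc unchanged = O
  bit 2 = 0: acc unchanged = O
  bit 3 = 1: acc = O + O = O

8P = O


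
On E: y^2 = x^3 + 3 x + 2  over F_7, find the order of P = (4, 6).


Compute successive multiples of P until we hit O:
  1P = (4, 6)
  2P = (0, 4)
  3P = (5, 4)
  4P = (2, 4)
  5P = (2, 3)
  6P = (5, 3)
  7P = (0, 3)
  8P = (4, 1)
  ... (continuing to 9P)
  9P = O

ord(P) = 9


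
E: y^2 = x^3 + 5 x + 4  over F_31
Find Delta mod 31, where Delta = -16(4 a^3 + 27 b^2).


4 a^3 + 27 b^2 = 4*5^3 + 27*4^2 = 500 + 432 = 932
Delta = -16 * (932) = -14912
Delta mod 31 = 30

Delta = 30 (mod 31)


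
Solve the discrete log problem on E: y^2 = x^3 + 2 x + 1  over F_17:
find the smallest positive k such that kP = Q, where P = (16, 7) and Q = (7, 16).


Enumerate multiples of P until we hit Q = (7, 16):
  1P = (16, 7)
  2P = (1, 2)
  3P = (2, 9)
  4P = (7, 16)
Match found at i = 4.

k = 4


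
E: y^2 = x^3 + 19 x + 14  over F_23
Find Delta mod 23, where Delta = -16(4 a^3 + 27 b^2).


4 a^3 + 27 b^2 = 4*19^3 + 27*14^2 = 27436 + 5292 = 32728
Delta = -16 * (32728) = -523648
Delta mod 23 = 16

Delta = 16 (mod 23)


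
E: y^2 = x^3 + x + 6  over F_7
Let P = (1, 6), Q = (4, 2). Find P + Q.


P != Q, so use the chord formula.
s = (y2 - y1) / (x2 - x1) = (3) / (3) mod 7 = 1
x3 = s^2 - x1 - x2 mod 7 = 1^2 - 1 - 4 = 3
y3 = s (x1 - x3) - y1 mod 7 = 1 * (1 - 3) - 6 = 6

P + Q = (3, 6)


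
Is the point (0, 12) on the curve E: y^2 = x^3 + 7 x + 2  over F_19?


Check whether y^2 = x^3 + 7 x + 2 (mod 19) for (x, y) = (0, 12).
LHS: y^2 = 12^2 mod 19 = 11
RHS: x^3 + 7 x + 2 = 0^3 + 7*0 + 2 mod 19 = 2
LHS != RHS

No, not on the curve


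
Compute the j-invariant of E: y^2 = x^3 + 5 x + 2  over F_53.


Delta = -16(4 a^3 + 27 b^2) mod 53 = 24
-1728 * (4 a)^3 = -1728 * (4*5)^3 mod 53 = 43
j = 43 * 24^(-1) mod 53 = 4

j = 4 (mod 53)


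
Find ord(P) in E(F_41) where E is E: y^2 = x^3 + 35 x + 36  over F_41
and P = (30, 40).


Compute successive multiples of P until we hit O:
  1P = (30, 40)
  2P = (17, 38)
  3P = (3, 2)
  4P = (7, 3)
  5P = (0, 35)
  6P = (19, 37)
  7P = (8, 7)
  8P = (36, 33)
  ... (continuing to 26P)
  26P = O

ord(P) = 26


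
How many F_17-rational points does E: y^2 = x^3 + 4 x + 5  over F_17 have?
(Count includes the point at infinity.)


For each x in F_17, count y with y^2 = x^3 + 4 x + 5 mod 17:
  x = 2: RHS = 4, y in [2, 15]  -> 2 point(s)
  x = 4: RHS = 0, y in [0]  -> 1 point(s)
  x = 7: RHS = 2, y in [6, 11]  -> 2 point(s)
  x = 10: RHS = 8, y in [5, 12]  -> 2 point(s)
  x = 12: RHS = 13, y in [8, 9]  -> 2 point(s)
  x = 14: RHS = 0, y in [0]  -> 1 point(s)
  x = 16: RHS = 0, y in [0]  -> 1 point(s)
Affine points: 11. Add the point at infinity: total = 12.

#E(F_17) = 12


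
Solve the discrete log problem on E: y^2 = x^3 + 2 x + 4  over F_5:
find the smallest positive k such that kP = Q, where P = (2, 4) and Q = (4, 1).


Enumerate multiples of P until we hit Q = (4, 1):
  1P = (2, 4)
  2P = (0, 2)
  3P = (4, 4)
  4P = (4, 1)
Match found at i = 4.

k = 4


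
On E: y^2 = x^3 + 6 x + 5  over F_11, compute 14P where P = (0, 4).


k = 14 = 1110_2 (binary, LSB first: 0111)
Double-and-add from P = (0, 4):
  bit 0 = 0: acc unchanged = O
  bit 1 = 1: acc = O + (4, 4) = (4, 4)
  bit 2 = 1: acc = (4, 4) + (8, 2) = (2, 6)
  bit 3 = 1: acc = (2, 6) + (6, 9) = (7, 4)

14P = (7, 4)


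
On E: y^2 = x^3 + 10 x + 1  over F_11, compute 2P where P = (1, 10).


Doubling: s = (3 x1^2 + a) / (2 y1)
s = (3*1^2 + 10) / (2*10) mod 11 = 10
x3 = s^2 - 2 x1 mod 11 = 10^2 - 2*1 = 10
y3 = s (x1 - x3) - y1 mod 11 = 10 * (1 - 10) - 10 = 10

2P = (10, 10)


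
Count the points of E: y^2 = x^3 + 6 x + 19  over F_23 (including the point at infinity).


For each x in F_23, count y with y^2 = x^3 + 6 x + 19 mod 23:
  x = 1: RHS = 3, y in [7, 16]  -> 2 point(s)
  x = 2: RHS = 16, y in [4, 19]  -> 2 point(s)
  x = 3: RHS = 18, y in [8, 15]  -> 2 point(s)
  x = 5: RHS = 13, y in [6, 17]  -> 2 point(s)
  x = 6: RHS = 18, y in [8, 15]  -> 2 point(s)
  x = 7: RHS = 13, y in [6, 17]  -> 2 point(s)
  x = 8: RHS = 4, y in [2, 21]  -> 2 point(s)
  x = 11: RHS = 13, y in [6, 17]  -> 2 point(s)
  x = 12: RHS = 2, y in [5, 18]  -> 2 point(s)
  x = 14: RHS = 18, y in [8, 15]  -> 2 point(s)
  x = 16: RHS = 2, y in [5, 18]  -> 2 point(s)
  x = 18: RHS = 2, y in [5, 18]  -> 2 point(s)
  x = 19: RHS = 0, y in [0]  -> 1 point(s)
  x = 22: RHS = 12, y in [9, 14]  -> 2 point(s)
Affine points: 27. Add the point at infinity: total = 28.

#E(F_23) = 28


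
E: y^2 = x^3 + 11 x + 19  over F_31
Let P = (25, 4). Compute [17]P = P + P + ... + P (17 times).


k = 17 = 10001_2 (binary, LSB first: 10001)
Double-and-add from P = (25, 4):
  bit 0 = 1: acc = O + (25, 4) = (25, 4)
  bit 1 = 0: acc unchanged = (25, 4)
  bit 2 = 0: acc unchanged = (25, 4)
  bit 3 = 0: acc unchanged = (25, 4)
  bit 4 = 1: acc = (25, 4) + (29, 12) = (12, 22)

17P = (12, 22)


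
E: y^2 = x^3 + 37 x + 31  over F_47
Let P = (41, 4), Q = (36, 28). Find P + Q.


P != Q, so use the chord formula.
s = (y2 - y1) / (x2 - x1) = (24) / (42) mod 47 = 14
x3 = s^2 - x1 - x2 mod 47 = 14^2 - 41 - 36 = 25
y3 = s (x1 - x3) - y1 mod 47 = 14 * (41 - 25) - 4 = 32

P + Q = (25, 32)


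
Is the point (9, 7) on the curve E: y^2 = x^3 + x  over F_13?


Check whether y^2 = x^3 + 1 x + 0 (mod 13) for (x, y) = (9, 7).
LHS: y^2 = 7^2 mod 13 = 10
RHS: x^3 + 1 x + 0 = 9^3 + 1*9 + 0 mod 13 = 10
LHS = RHS

Yes, on the curve


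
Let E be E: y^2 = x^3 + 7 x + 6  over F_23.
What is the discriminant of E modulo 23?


4 a^3 + 27 b^2 = 4*7^3 + 27*6^2 = 1372 + 972 = 2344
Delta = -16 * (2344) = -37504
Delta mod 23 = 9

Delta = 9 (mod 23)


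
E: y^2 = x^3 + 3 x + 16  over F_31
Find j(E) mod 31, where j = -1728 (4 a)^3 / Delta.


Delta = -16(4 a^3 + 27 b^2) mod 31 = 24
-1728 * (4 a)^3 = -1728 * (4*3)^3 mod 31 = 29
j = 29 * 24^(-1) mod 31 = 18

j = 18 (mod 31)


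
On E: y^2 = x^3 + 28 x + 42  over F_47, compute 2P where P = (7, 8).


Doubling: s = (3 x1^2 + a) / (2 y1)
s = (3*7^2 + 28) / (2*8) mod 47 = 8
x3 = s^2 - 2 x1 mod 47 = 8^2 - 2*7 = 3
y3 = s (x1 - x3) - y1 mod 47 = 8 * (7 - 3) - 8 = 24

2P = (3, 24)


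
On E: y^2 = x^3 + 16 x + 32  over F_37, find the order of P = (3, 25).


Compute successive multiples of P until we hit O:
  1P = (3, 25)
  2P = (1, 30)
  3P = (30, 24)
  4P = (14, 22)
  5P = (32, 30)
  6P = (18, 26)
  7P = (4, 7)
  8P = (21, 3)
  ... (continuing to 34P)
  34P = O

ord(P) = 34


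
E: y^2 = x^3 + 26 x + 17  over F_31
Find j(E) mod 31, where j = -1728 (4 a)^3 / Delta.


Delta = -16(4 a^3 + 27 b^2) mod 31 = 22
-1728 * (4 a)^3 = -1728 * (4*26)^3 mod 31 = 15
j = 15 * 22^(-1) mod 31 = 19

j = 19 (mod 31)


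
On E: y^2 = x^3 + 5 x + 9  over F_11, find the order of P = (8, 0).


Compute successive multiples of P until we hit O:
  1P = (8, 0)
  2P = O

ord(P) = 2


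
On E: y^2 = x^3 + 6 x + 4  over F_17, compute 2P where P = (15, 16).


k = 2 = 10_2 (binary, LSB first: 01)
Double-and-add from P = (15, 16):
  bit 0 = 0: acc unchanged = O
  bit 1 = 1: acc = O + (0, 2) = (0, 2)

2P = (0, 2)


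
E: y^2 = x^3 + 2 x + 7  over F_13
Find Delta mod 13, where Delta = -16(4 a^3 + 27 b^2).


4 a^3 + 27 b^2 = 4*2^3 + 27*7^2 = 32 + 1323 = 1355
Delta = -16 * (1355) = -21680
Delta mod 13 = 4

Delta = 4 (mod 13)


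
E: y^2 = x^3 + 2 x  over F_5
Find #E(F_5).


For each x in F_5, count y with y^2 = x^3 + 2 x + 0 mod 5:
  x = 0: RHS = 0, y in [0]  -> 1 point(s)
Affine points: 1. Add the point at infinity: total = 2.

#E(F_5) = 2


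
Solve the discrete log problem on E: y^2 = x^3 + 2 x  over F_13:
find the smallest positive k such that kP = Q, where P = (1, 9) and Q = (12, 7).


Enumerate multiples of P until we hit Q = (12, 7):
  1P = (1, 9)
  2P = (12, 6)
  3P = (12, 7)
Match found at i = 3.

k = 3


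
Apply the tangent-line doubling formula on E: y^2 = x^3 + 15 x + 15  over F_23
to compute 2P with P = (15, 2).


Doubling: s = (3 x1^2 + a) / (2 y1)
s = (3*15^2 + 15) / (2*2) mod 23 = 0
x3 = s^2 - 2 x1 mod 23 = 0^2 - 2*15 = 16
y3 = s (x1 - x3) - y1 mod 23 = 0 * (15 - 16) - 2 = 21

2P = (16, 21)


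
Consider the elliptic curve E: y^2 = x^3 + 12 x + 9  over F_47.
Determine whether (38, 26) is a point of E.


Check whether y^2 = x^3 + 12 x + 9 (mod 47) for (x, y) = (38, 26).
LHS: y^2 = 26^2 mod 47 = 18
RHS: x^3 + 12 x + 9 = 38^3 + 12*38 + 9 mod 47 = 18
LHS = RHS

Yes, on the curve


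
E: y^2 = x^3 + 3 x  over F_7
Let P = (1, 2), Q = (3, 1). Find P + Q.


P != Q, so use the chord formula.
s = (y2 - y1) / (x2 - x1) = (6) / (2) mod 7 = 3
x3 = s^2 - x1 - x2 mod 7 = 3^2 - 1 - 3 = 5
y3 = s (x1 - x3) - y1 mod 7 = 3 * (1 - 5) - 2 = 0

P + Q = (5, 0)


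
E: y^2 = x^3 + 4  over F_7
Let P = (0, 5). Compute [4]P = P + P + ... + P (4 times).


k = 4 = 100_2 (binary, LSB first: 001)
Double-and-add from P = (0, 5):
  bit 0 = 0: acc unchanged = O
  bit 1 = 0: acc unchanged = O
  bit 2 = 1: acc = O + (0, 5) = (0, 5)

4P = (0, 5)


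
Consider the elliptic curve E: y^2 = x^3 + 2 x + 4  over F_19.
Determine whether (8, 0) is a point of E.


Check whether y^2 = x^3 + 2 x + 4 (mod 19) for (x, y) = (8, 0).
LHS: y^2 = 0^2 mod 19 = 0
RHS: x^3 + 2 x + 4 = 8^3 + 2*8 + 4 mod 19 = 0
LHS = RHS

Yes, on the curve


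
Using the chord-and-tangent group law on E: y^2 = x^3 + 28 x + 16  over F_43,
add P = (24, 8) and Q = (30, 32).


P != Q, so use the chord formula.
s = (y2 - y1) / (x2 - x1) = (24) / (6) mod 43 = 4
x3 = s^2 - x1 - x2 mod 43 = 4^2 - 24 - 30 = 5
y3 = s (x1 - x3) - y1 mod 43 = 4 * (24 - 5) - 8 = 25

P + Q = (5, 25)


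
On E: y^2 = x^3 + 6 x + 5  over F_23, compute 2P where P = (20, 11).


Doubling: s = (3 x1^2 + a) / (2 y1)
s = (3*20^2 + 6) / (2*11) mod 23 = 13
x3 = s^2 - 2 x1 mod 23 = 13^2 - 2*20 = 14
y3 = s (x1 - x3) - y1 mod 23 = 13 * (20 - 14) - 11 = 21

2P = (14, 21)


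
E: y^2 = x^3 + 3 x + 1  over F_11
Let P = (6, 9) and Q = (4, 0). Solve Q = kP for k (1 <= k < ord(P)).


Enumerate multiples of P until we hit Q = (4, 0):
  1P = (6, 9)
  2P = (8, 8)
  3P = (0, 10)
  4P = (9, 8)
  5P = (1, 4)
  6P = (5, 3)
  7P = (3, 9)
  8P = (2, 2)
  9P = (4, 0)
Match found at i = 9.

k = 9


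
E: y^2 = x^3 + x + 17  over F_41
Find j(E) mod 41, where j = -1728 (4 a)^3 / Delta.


Delta = -16(4 a^3 + 27 b^2) mod 41 = 15
-1728 * (4 a)^3 = -1728 * (4*1)^3 mod 41 = 26
j = 26 * 15^(-1) mod 41 = 40

j = 40 (mod 41)


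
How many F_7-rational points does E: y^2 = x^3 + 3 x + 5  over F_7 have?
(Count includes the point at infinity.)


For each x in F_7, count y with y^2 = x^3 + 3 x + 5 mod 7:
  x = 1: RHS = 2, y in [3, 4]  -> 2 point(s)
  x = 4: RHS = 4, y in [2, 5]  -> 2 point(s)
  x = 6: RHS = 1, y in [1, 6]  -> 2 point(s)
Affine points: 6. Add the point at infinity: total = 7.

#E(F_7) = 7


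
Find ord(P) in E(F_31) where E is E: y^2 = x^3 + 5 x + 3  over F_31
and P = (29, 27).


Compute successive multiples of P until we hit O:
  1P = (29, 27)
  2P = (9, 8)
  3P = (7, 28)
  4P = (13, 23)
  5P = (22, 29)
  6P = (25, 25)
  7P = (16, 26)
  8P = (6, 1)
  ... (continuing to 41P)
  41P = O

ord(P) = 41


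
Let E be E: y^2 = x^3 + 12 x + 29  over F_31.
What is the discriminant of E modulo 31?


4 a^3 + 27 b^2 = 4*12^3 + 27*29^2 = 6912 + 22707 = 29619
Delta = -16 * (29619) = -473904
Delta mod 31 = 24

Delta = 24 (mod 31)


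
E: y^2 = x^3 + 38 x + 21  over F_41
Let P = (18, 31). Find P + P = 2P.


Doubling: s = (3 x1^2 + a) / (2 y1)
s = (3*18^2 + 38) / (2*31) mod 41 = 11
x3 = s^2 - 2 x1 mod 41 = 11^2 - 2*18 = 3
y3 = s (x1 - x3) - y1 mod 41 = 11 * (18 - 3) - 31 = 11

2P = (3, 11)


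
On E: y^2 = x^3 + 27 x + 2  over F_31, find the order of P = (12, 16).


Compute successive multiples of P until we hit O:
  1P = (12, 16)
  2P = (12, 15)
  3P = O

ord(P) = 3


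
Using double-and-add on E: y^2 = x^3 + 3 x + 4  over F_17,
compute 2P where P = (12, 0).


k = 2 = 10_2 (binary, LSB first: 01)
Double-and-add from P = (12, 0):
  bit 0 = 0: acc unchanged = O
  bit 1 = 1: acc = O + O = O

2P = O


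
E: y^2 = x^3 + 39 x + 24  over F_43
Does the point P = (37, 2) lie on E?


Check whether y^2 = x^3 + 39 x + 24 (mod 43) for (x, y) = (37, 2).
LHS: y^2 = 2^2 mod 43 = 4
RHS: x^3 + 39 x + 24 = 37^3 + 39*37 + 24 mod 43 = 4
LHS = RHS

Yes, on the curve


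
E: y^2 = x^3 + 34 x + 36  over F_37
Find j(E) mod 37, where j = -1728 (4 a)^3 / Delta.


Delta = -16(4 a^3 + 27 b^2) mod 37 = 1
-1728 * (4 a)^3 = -1728 * (4*34)^3 mod 37 = 10
j = 10 * 1^(-1) mod 37 = 10

j = 10 (mod 37)


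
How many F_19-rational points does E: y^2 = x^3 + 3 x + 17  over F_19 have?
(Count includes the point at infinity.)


For each x in F_19, count y with y^2 = x^3 + 3 x + 17 mod 19:
  x = 0: RHS = 17, y in [6, 13]  -> 2 point(s)
  x = 4: RHS = 17, y in [6, 13]  -> 2 point(s)
  x = 5: RHS = 5, y in [9, 10]  -> 2 point(s)
  x = 6: RHS = 4, y in [2, 17]  -> 2 point(s)
  x = 7: RHS = 1, y in [1, 18]  -> 2 point(s)
  x = 13: RHS = 11, y in [7, 12]  -> 2 point(s)
  x = 15: RHS = 17, y in [6, 13]  -> 2 point(s)
  x = 16: RHS = 0, y in [0]  -> 1 point(s)
Affine points: 15. Add the point at infinity: total = 16.

#E(F_19) = 16


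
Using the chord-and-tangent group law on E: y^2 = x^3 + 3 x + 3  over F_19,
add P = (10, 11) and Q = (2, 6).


P != Q, so use the chord formula.
s = (y2 - y1) / (x2 - x1) = (14) / (11) mod 19 = 3
x3 = s^2 - x1 - x2 mod 19 = 3^2 - 10 - 2 = 16
y3 = s (x1 - x3) - y1 mod 19 = 3 * (10 - 16) - 11 = 9

P + Q = (16, 9)


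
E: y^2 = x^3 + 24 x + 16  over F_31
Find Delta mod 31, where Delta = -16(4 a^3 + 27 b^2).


4 a^3 + 27 b^2 = 4*24^3 + 27*16^2 = 55296 + 6912 = 62208
Delta = -16 * (62208) = -995328
Delta mod 31 = 20

Delta = 20 (mod 31)


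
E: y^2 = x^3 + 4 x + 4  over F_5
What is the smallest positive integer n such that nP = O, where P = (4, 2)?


Compute successive multiples of P until we hit O:
  1P = (4, 2)
  2P = (1, 2)
  3P = (0, 3)
  4P = (2, 0)
  5P = (0, 2)
  6P = (1, 3)
  7P = (4, 3)
  8P = O

ord(P) = 8


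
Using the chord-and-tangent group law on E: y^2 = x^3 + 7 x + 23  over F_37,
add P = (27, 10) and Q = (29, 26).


P != Q, so use the chord formula.
s = (y2 - y1) / (x2 - x1) = (16) / (2) mod 37 = 8
x3 = s^2 - x1 - x2 mod 37 = 8^2 - 27 - 29 = 8
y3 = s (x1 - x3) - y1 mod 37 = 8 * (27 - 8) - 10 = 31

P + Q = (8, 31)


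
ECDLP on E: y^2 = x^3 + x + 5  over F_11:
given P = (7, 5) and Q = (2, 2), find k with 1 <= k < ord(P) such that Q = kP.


Enumerate multiples of P until we hit Q = (2, 2):
  1P = (7, 5)
  2P = (0, 4)
  3P = (2, 2)
Match found at i = 3.

k = 3


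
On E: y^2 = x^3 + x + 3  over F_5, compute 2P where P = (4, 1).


Doubling: s = (3 x1^2 + a) / (2 y1)
s = (3*4^2 + 1) / (2*1) mod 5 = 2
x3 = s^2 - 2 x1 mod 5 = 2^2 - 2*4 = 1
y3 = s (x1 - x3) - y1 mod 5 = 2 * (4 - 1) - 1 = 0

2P = (1, 0)


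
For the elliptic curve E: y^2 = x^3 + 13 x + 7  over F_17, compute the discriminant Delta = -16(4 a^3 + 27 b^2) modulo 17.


4 a^3 + 27 b^2 = 4*13^3 + 27*7^2 = 8788 + 1323 = 10111
Delta = -16 * (10111) = -161776
Delta mod 17 = 13

Delta = 13 (mod 17)


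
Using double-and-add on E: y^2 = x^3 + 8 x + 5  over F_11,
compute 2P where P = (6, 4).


k = 2 = 10_2 (binary, LSB first: 01)
Double-and-add from P = (6, 4):
  bit 0 = 0: acc unchanged = O
  bit 1 = 1: acc = O + (3, 1) = (3, 1)

2P = (3, 1)


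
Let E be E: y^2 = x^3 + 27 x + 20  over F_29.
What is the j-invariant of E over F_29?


Delta = -16(4 a^3 + 27 b^2) mod 29 = 1
-1728 * (4 a)^3 = -1728 * (4*27)^3 mod 29 = 4
j = 4 * 1^(-1) mod 29 = 4

j = 4 (mod 29)


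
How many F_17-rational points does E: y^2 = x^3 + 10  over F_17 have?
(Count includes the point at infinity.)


For each x in F_17, count y with y^2 = x^3 + 0 x + 10 mod 17:
  x = 2: RHS = 1, y in [1, 16]  -> 2 point(s)
  x = 5: RHS = 16, y in [4, 13]  -> 2 point(s)
  x = 7: RHS = 13, y in [8, 9]  -> 2 point(s)
  x = 9: RHS = 8, y in [5, 12]  -> 2 point(s)
  x = 11: RHS = 15, y in [7, 10]  -> 2 point(s)
  x = 12: RHS = 4, y in [2, 15]  -> 2 point(s)
  x = 14: RHS = 0, y in [0]  -> 1 point(s)
  x = 15: RHS = 2, y in [6, 11]  -> 2 point(s)
  x = 16: RHS = 9, y in [3, 14]  -> 2 point(s)
Affine points: 17. Add the point at infinity: total = 18.

#E(F_17) = 18


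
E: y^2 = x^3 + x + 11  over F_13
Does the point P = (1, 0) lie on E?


Check whether y^2 = x^3 + 1 x + 11 (mod 13) for (x, y) = (1, 0).
LHS: y^2 = 0^2 mod 13 = 0
RHS: x^3 + 1 x + 11 = 1^3 + 1*1 + 11 mod 13 = 0
LHS = RHS

Yes, on the curve


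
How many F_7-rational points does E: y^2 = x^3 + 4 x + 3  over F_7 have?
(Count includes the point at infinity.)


For each x in F_7, count y with y^2 = x^3 + 4 x + 3 mod 7:
  x = 1: RHS = 1, y in [1, 6]  -> 2 point(s)
  x = 3: RHS = 0, y in [0]  -> 1 point(s)
  x = 5: RHS = 1, y in [1, 6]  -> 2 point(s)
Affine points: 5. Add the point at infinity: total = 6.

#E(F_7) = 6


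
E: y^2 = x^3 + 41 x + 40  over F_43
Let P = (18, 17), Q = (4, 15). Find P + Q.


P != Q, so use the chord formula.
s = (y2 - y1) / (x2 - x1) = (41) / (29) mod 43 = 37
x3 = s^2 - x1 - x2 mod 43 = 37^2 - 18 - 4 = 14
y3 = s (x1 - x3) - y1 mod 43 = 37 * (18 - 14) - 17 = 2

P + Q = (14, 2)
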